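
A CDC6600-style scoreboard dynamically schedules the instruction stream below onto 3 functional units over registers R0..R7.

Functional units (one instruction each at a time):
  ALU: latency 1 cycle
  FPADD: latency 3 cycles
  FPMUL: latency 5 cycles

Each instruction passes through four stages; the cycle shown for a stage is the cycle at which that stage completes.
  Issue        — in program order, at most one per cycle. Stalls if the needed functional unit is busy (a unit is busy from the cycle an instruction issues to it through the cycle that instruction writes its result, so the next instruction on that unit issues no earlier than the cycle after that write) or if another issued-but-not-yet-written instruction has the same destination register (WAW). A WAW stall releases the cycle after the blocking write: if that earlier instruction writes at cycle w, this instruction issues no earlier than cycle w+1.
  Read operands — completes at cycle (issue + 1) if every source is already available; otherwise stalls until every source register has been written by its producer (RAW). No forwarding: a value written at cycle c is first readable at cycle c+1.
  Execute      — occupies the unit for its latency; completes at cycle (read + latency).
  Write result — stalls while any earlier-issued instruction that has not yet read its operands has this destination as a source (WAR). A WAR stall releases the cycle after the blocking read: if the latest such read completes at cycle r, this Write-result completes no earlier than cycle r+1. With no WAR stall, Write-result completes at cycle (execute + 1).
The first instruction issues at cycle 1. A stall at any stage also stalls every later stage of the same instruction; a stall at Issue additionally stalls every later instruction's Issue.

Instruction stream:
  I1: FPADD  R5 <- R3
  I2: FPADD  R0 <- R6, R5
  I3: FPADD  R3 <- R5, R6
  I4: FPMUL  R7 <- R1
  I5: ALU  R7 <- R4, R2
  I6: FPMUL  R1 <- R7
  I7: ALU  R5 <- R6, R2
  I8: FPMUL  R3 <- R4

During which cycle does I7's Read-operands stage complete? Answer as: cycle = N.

cycle = 27

I1: IS=1 RO=2 EX=5 WR=6
I2: IS=7 RO=8 EX=11 WR=12  [struct: FPADD busy until I1 writes@6]
I3: IS=13 RO=14 EX=17 WR=18  [struct: FPADD busy until I2 writes@12]
I4: IS=14 RO=15 EX=20 WR=21
I5: IS=22 RO=23 EX=24 WR=25  [WAW R7: wait I4 write@21]
I6: IS=23 RO=26 EX=31 WR=32  [RAW R7: wait I5 write@25]
I7: IS=26 RO=27 EX=28 WR=29  [struct: ALU busy until I5 writes@25]
I8: IS=33 RO=34 EX=39 WR=40  [struct: FPMUL busy until I6 writes@32]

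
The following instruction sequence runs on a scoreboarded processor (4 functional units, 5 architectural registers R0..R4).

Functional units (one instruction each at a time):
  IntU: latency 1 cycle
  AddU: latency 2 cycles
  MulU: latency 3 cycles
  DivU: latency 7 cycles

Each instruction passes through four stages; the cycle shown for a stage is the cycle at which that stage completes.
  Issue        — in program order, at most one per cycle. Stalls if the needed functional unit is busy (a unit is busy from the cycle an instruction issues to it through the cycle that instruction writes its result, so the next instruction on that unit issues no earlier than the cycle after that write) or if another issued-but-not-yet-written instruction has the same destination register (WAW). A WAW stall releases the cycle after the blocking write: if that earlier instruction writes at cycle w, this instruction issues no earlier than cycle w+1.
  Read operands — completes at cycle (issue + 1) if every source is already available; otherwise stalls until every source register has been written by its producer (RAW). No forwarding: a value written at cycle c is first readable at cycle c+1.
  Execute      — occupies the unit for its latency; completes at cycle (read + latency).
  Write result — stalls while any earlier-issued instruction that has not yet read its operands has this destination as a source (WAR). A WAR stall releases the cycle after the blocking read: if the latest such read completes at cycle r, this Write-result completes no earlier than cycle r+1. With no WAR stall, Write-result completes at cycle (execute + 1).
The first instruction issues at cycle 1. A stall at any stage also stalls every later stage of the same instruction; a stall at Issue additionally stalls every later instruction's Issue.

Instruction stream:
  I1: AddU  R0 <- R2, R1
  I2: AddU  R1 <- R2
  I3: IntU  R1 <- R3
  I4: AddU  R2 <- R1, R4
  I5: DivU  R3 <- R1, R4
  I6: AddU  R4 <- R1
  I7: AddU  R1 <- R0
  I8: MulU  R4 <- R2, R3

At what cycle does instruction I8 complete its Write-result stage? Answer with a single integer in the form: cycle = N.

cycle = 30

I1  is:1  ro:2  ex:4  wr:5
I2  is:6  ro:7  ex:9  wr:10  — struct: AddU busy until I1 writes@5
I3  is:11  ro:12  ex:13  wr:14  — WAW R1: wait I2 write@10
I4  is:12  ro:15  ex:17  wr:18  — RAW R1: wait I3 write@14
I5  is:13  ro:15  ex:22  wr:23  — RAW R1: wait I3 write@14
I6  is:19  ro:20  ex:22  wr:23  — struct: AddU busy until I4 writes@18
I7  is:24  ro:25  ex:27  wr:28  — struct: AddU busy until I6 writes@23
I8  is:25  ro:26  ex:29  wr:30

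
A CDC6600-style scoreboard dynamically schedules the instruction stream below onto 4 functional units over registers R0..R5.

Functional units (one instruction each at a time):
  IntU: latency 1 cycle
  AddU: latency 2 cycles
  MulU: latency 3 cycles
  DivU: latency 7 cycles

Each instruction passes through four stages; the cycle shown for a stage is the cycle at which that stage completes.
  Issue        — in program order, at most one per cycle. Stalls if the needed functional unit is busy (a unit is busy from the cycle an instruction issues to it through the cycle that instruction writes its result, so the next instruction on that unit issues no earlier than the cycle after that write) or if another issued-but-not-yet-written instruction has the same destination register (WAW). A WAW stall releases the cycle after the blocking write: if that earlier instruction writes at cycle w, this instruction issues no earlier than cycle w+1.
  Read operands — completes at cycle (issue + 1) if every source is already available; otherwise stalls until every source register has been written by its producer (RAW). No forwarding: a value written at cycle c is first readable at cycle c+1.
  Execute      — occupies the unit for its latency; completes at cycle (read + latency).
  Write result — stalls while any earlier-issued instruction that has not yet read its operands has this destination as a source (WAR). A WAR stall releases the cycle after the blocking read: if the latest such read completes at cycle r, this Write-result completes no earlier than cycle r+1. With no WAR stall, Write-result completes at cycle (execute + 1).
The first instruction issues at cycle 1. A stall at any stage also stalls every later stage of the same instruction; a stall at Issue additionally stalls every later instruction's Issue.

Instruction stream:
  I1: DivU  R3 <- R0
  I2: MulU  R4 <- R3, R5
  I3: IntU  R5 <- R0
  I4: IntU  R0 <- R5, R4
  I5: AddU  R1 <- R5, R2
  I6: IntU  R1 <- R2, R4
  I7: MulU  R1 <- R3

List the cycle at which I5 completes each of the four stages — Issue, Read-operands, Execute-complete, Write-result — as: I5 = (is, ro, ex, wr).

1) issue 1, read 2, done 9, write 10
2) issue 2, read 11, done 14, write 15  <RAW R3: wait I1 write@10>
3) issue 3, read 4, done 5, write 12  <WAR R5: wait I2 read@11>
4) issue 13, read 16, done 17, write 18  <struct: IntU busy until I3 writes@12 / RAW R4: wait I2 write@15>
5) issue 14, read 15, done 17, write 18
6) issue 19, read 20, done 21, write 22  <WAW R1: wait I5 write@18>
7) issue 23, read 24, done 27, write 28  <WAW R1: wait I6 write@22>

I5 = (14, 15, 17, 18)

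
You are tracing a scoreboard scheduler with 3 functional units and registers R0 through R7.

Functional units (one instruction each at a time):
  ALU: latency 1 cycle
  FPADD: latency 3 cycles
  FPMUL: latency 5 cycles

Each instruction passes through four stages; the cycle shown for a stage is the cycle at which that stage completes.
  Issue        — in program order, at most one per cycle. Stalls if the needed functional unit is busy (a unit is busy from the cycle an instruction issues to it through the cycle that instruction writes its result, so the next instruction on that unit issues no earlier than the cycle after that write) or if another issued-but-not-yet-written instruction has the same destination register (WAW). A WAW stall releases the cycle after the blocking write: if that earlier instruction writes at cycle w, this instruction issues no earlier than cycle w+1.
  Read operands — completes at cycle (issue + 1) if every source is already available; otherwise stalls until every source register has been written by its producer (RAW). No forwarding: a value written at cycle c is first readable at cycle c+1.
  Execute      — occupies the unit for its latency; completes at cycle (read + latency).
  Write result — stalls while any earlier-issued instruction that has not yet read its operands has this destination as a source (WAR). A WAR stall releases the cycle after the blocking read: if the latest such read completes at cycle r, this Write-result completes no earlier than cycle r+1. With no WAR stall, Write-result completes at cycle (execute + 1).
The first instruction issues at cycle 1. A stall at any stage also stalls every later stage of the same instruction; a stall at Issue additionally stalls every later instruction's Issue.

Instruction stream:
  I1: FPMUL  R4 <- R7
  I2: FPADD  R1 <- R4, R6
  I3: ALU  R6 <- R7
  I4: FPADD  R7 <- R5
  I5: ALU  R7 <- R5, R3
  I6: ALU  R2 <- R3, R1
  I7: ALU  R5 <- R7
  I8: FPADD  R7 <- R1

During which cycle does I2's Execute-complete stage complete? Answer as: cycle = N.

cycle = 12

  I1 | 1 | 2 | 7 | 8
  I2 | 2 | 9 | 12 | 13   RAW R4: wait I1 write@8
  I3 | 3 | 4 | 5 | 10   WAR R6: wait I2 read@9
  I4 | 14 | 15 | 18 | 19   struct: FPADD busy until I2 writes@13
  I5 | 20 | 21 | 22 | 23   WAW R7: wait I4 write@19
  I6 | 24 | 25 | 26 | 27   struct: ALU busy until I5 writes@23
  I7 | 28 | 29 | 30 | 31   struct: ALU busy until I6 writes@27
  I8 | 29 | 30 | 33 | 34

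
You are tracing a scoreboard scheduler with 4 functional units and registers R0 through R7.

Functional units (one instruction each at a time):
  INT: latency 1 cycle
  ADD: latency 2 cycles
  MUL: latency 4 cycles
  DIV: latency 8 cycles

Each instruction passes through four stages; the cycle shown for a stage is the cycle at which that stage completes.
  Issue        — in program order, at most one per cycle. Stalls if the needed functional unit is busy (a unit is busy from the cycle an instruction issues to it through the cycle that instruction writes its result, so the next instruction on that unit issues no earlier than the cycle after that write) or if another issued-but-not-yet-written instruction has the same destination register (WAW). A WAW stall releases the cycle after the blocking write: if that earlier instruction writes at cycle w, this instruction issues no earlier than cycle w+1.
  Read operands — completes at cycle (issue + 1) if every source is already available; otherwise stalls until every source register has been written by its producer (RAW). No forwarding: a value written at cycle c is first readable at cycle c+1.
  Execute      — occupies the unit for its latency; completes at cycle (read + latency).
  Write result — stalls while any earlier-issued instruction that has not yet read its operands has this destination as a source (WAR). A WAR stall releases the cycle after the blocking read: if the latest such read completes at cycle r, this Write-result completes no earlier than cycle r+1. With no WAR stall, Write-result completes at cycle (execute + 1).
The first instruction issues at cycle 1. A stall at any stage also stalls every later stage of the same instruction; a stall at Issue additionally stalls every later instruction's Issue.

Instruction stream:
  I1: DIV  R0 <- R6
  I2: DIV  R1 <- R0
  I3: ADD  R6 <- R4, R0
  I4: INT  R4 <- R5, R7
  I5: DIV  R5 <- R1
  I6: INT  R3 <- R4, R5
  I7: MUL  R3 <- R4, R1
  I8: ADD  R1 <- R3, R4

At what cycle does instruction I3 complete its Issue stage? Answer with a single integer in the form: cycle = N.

cycle = 13

t=1  I1→DIV
t=2  I1 RO
t=10  I1 EX
t=11  I1 WR R0
t=12  I2→DIV
t=13  I2 RO; I3→ADD
t=14  I3 RO; I4→INT
t=15  I4 RO
t=16  I3 EX; I4 EX
t=17  I3 WR R6; I4 WR R4
t=21  I2 EX
t=22  I2 WR R1
t=23  I5→DIV
t=24  I5 RO; I6→INT
t=32  I5 EX
t=33  I5 WR R5
t=34  I6 RO
t=35  I6 EX
t=36  I6 WR R3
t=37  I7→MUL
t=38  I7 RO; I8→ADD
t=42  I7 EX
t=43  I7 WR R3
t=44  I8 RO
t=46  I8 EX
t=47  I8 WR R1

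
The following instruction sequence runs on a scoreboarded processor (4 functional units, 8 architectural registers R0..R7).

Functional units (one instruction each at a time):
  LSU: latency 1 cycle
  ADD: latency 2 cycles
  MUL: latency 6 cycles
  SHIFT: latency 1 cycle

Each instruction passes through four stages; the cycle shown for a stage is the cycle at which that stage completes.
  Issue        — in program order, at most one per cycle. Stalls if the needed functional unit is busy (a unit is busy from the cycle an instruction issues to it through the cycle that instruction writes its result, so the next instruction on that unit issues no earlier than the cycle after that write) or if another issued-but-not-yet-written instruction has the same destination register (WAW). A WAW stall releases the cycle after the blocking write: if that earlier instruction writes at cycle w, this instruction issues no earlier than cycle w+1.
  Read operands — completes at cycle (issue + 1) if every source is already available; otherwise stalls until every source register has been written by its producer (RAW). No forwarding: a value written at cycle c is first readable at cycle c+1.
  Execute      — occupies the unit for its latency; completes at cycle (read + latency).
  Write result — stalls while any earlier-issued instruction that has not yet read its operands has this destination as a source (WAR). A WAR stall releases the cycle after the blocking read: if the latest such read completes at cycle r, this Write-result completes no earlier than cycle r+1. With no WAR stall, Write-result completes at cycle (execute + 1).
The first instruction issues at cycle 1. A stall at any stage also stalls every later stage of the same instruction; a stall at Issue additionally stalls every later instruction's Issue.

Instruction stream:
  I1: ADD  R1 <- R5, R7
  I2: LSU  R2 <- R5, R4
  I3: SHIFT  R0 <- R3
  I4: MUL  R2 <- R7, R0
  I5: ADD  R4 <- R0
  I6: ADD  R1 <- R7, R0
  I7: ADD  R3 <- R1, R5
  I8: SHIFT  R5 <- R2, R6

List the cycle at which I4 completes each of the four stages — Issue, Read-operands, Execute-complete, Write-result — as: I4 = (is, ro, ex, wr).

I1  is:1  ro:2  ex:4  wr:5
I2  is:2  ro:3  ex:4  wr:5
I3  is:3  ro:4  ex:5  wr:6
I4  is:6  ro:7  ex:13  wr:14  — WAW R2: wait I2 write@5
I5  is:7  ro:8  ex:10  wr:11
I6  is:12  ro:13  ex:15  wr:16  — struct: ADD busy until I5 writes@11
I7  is:17  ro:18  ex:20  wr:21  — struct: ADD busy until I6 writes@16
I8  is:18  ro:19  ex:20  wr:21

I4 = (6, 7, 13, 14)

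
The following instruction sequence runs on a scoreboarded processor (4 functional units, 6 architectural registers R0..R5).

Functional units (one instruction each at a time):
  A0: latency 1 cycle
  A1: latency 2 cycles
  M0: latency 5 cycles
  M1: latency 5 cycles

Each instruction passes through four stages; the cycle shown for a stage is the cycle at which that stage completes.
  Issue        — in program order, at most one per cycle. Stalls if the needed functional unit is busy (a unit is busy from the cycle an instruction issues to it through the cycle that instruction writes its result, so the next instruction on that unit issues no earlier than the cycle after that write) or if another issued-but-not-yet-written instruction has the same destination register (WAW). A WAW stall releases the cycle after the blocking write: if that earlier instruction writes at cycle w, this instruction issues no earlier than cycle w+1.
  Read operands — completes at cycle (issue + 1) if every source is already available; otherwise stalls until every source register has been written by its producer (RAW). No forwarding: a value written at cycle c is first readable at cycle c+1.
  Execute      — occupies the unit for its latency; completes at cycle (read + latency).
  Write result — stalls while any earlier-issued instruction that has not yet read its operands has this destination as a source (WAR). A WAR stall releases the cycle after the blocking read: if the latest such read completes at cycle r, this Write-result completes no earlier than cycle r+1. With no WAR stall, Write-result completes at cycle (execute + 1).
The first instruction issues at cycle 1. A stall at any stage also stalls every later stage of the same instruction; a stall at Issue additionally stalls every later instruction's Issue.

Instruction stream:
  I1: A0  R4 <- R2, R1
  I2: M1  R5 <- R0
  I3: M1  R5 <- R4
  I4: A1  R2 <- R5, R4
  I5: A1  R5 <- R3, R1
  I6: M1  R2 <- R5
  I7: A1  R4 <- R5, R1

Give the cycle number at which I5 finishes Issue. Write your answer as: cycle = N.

  I1 | 1 | 2 | 3 | 4
  I2 | 2 | 3 | 8 | 9
  I3 | 10 | 11 | 16 | 17   struct: M1 busy until I2 writes@9
  I4 | 11 | 18 | 20 | 21   RAW R5: wait I3 write@17
  I5 | 22 | 23 | 25 | 26   struct: A1 busy until I4 writes@21
  I6 | 23 | 27 | 32 | 33   RAW R5: wait I5 write@26
  I7 | 27 | 28 | 30 | 31   struct: A1 busy until I5 writes@26

cycle = 22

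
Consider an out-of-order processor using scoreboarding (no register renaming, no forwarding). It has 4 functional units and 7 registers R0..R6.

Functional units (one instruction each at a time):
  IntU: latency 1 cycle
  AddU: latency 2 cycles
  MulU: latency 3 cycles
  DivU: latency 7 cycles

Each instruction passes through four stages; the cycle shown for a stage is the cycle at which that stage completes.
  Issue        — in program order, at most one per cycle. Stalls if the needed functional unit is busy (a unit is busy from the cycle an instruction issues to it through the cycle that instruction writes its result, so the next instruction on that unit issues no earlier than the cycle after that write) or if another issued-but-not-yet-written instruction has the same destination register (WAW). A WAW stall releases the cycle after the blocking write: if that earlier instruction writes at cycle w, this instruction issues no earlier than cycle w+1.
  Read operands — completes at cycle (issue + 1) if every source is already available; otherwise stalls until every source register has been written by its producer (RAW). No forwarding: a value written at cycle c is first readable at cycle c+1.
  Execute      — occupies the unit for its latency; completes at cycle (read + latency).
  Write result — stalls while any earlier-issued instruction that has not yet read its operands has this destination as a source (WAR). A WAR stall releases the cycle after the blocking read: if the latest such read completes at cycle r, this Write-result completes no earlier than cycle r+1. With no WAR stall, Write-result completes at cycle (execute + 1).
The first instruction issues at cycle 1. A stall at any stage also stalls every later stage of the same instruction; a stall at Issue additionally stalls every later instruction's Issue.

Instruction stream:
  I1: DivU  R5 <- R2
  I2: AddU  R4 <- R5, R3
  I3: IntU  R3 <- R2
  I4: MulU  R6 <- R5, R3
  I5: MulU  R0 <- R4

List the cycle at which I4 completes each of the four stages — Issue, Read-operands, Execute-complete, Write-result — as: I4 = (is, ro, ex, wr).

[I1] 1/2/9/10
[I2] 2/11/13/14  (RAW R5: wait I1 write@10)
[I3] 3/4/5/12  (WAR R3: wait I2 read@11)
[I4] 4/13/16/17  (RAW R3: wait I3 write@12)
[I5] 18/19/22/23  (struct: MulU busy until I4 writes@17)

I4 = (4, 13, 16, 17)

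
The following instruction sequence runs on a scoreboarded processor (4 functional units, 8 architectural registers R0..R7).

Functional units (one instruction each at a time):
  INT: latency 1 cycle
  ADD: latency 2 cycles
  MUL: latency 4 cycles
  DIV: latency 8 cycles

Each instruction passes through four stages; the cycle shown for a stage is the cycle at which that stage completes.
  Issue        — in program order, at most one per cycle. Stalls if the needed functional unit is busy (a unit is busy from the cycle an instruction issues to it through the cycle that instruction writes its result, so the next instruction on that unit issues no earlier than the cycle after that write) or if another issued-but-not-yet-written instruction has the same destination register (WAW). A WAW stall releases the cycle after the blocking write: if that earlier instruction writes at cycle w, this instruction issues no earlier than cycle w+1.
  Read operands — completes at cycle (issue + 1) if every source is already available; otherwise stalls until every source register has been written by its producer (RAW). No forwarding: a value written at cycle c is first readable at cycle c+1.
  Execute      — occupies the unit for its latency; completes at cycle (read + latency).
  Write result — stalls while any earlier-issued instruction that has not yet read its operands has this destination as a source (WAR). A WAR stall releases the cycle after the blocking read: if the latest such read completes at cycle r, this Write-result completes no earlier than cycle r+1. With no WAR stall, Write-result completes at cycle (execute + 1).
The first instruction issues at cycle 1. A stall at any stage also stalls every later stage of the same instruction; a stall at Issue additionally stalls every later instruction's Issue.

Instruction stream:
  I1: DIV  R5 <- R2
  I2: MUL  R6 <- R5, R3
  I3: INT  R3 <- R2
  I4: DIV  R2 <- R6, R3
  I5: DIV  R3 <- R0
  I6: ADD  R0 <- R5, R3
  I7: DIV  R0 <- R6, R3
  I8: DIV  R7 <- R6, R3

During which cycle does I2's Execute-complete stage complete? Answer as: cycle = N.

I1  is:1  ro:2  ex:10  wr:11
I2  is:2  ro:12  ex:16  wr:17  — RAW R5: wait I1 write@11
I3  is:3  ro:4  ex:5  wr:13  — WAR R3: wait I2 read@12
I4  is:12  ro:18  ex:26  wr:27  — struct: DIV busy until I1 writes@11, RAW R6: wait I2 write@17
I5  is:28  ro:29  ex:37  wr:38  — struct: DIV busy until I4 writes@27
I6  is:29  ro:39  ex:41  wr:42  — RAW R3: wait I5 write@38
I7  is:43  ro:44  ex:52  wr:53  — WAW R0: wait I6 write@42
I8  is:54  ro:55  ex:63  wr:64  — struct: DIV busy until I7 writes@53

cycle = 16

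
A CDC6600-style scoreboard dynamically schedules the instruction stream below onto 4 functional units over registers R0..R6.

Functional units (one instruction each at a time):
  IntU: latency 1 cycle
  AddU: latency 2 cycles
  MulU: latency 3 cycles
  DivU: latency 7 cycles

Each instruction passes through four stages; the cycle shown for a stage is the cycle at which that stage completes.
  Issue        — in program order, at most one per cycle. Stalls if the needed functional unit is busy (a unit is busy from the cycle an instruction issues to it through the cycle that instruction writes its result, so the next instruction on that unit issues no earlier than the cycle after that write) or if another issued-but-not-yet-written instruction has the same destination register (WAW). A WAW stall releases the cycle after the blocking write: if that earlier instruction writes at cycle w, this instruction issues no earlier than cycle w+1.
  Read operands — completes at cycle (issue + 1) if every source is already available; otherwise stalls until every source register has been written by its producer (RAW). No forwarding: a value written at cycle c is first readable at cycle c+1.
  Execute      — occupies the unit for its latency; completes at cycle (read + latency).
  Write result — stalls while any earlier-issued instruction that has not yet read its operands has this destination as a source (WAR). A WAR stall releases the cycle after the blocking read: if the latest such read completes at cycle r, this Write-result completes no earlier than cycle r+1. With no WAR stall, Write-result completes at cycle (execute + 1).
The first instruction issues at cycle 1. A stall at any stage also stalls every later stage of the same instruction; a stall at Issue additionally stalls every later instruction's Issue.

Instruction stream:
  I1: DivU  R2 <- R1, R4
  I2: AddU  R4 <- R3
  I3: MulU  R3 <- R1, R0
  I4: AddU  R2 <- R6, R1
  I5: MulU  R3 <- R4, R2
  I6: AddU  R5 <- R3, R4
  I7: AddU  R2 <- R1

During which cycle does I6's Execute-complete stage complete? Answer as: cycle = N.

cycle = 23

I1: IS=1 RO=2 EX=9 WR=10
I2: IS=2 RO=3 EX=5 WR=6
I3: IS=3 RO=4 EX=7 WR=8
I4: IS=11 RO=12 EX=14 WR=15  [WAW R2: wait I1 write@10]
I5: IS=12 RO=16 EX=19 WR=20  [RAW R2: wait I4 write@15]
I6: IS=16 RO=21 EX=23 WR=24  [struct: AddU busy until I4 writes@15; RAW R3: wait I5 write@20]
I7: IS=25 RO=26 EX=28 WR=29  [struct: AddU busy until I6 writes@24]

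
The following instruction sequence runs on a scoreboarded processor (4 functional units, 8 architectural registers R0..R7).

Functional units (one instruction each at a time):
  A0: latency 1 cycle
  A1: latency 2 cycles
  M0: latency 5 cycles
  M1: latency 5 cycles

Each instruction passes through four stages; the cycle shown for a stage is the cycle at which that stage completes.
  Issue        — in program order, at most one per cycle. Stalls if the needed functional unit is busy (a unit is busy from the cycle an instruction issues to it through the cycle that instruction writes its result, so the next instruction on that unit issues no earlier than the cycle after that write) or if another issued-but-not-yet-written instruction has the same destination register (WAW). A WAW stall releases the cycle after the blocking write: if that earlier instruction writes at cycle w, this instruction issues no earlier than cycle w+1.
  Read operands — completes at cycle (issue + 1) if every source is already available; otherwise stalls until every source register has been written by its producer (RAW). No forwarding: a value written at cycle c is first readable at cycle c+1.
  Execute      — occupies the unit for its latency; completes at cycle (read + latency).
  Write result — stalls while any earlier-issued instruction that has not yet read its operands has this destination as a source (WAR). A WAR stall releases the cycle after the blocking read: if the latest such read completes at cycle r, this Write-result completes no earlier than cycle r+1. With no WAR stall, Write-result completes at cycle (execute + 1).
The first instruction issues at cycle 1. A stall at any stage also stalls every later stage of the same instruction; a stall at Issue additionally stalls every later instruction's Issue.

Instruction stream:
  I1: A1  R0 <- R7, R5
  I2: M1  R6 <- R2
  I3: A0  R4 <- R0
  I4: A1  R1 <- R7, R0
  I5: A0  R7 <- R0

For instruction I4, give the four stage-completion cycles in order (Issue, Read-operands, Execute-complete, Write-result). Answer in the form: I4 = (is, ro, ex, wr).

I4 = (6, 7, 9, 10)

I1 -> (1, 2, 4, 5)
I2 -> (2, 3, 8, 9)
I3 -> (3, 6, 7, 8)  // RAW R0: wait I1 write@5
I4 -> (6, 7, 9, 10)  // struct: A1 busy until I1 writes@5
I5 -> (9, 10, 11, 12)  // struct: A0 busy until I3 writes@8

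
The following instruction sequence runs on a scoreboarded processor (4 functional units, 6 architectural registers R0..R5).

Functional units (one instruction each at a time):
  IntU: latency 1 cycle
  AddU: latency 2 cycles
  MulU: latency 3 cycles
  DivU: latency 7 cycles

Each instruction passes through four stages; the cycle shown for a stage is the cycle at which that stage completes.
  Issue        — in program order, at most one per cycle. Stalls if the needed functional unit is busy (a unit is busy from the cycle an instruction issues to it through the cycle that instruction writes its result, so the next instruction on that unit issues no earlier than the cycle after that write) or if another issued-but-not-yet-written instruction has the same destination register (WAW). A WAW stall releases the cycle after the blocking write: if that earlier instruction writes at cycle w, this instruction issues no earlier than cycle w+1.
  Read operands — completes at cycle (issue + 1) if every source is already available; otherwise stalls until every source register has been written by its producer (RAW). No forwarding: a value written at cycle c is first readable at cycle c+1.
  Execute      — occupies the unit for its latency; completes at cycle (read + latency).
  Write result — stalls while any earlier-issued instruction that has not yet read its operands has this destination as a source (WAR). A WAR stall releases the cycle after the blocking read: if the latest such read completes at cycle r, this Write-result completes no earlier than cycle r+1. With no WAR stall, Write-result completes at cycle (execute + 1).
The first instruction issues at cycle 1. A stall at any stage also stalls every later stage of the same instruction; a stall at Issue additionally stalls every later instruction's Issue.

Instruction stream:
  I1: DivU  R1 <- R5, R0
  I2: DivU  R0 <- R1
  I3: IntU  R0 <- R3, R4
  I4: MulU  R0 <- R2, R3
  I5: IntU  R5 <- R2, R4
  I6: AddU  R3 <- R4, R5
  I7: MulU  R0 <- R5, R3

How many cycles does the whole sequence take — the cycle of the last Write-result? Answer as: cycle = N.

[I1] 1/2/9/10
[I2] 11/12/19/20  (struct: DivU busy until I1 writes@10)
[I3] 21/22/23/24  (WAW R0: wait I2 write@20)
[I4] 25/26/29/30  (WAW R0: wait I3 write@24)
[I5] 26/27/28/29
[I6] 27/30/32/33  (RAW R5: wait I5 write@29)
[I7] 31/34/37/38  (struct: MulU busy until I4 writes@30; RAW R3: wait I6 write@33)

cycle = 38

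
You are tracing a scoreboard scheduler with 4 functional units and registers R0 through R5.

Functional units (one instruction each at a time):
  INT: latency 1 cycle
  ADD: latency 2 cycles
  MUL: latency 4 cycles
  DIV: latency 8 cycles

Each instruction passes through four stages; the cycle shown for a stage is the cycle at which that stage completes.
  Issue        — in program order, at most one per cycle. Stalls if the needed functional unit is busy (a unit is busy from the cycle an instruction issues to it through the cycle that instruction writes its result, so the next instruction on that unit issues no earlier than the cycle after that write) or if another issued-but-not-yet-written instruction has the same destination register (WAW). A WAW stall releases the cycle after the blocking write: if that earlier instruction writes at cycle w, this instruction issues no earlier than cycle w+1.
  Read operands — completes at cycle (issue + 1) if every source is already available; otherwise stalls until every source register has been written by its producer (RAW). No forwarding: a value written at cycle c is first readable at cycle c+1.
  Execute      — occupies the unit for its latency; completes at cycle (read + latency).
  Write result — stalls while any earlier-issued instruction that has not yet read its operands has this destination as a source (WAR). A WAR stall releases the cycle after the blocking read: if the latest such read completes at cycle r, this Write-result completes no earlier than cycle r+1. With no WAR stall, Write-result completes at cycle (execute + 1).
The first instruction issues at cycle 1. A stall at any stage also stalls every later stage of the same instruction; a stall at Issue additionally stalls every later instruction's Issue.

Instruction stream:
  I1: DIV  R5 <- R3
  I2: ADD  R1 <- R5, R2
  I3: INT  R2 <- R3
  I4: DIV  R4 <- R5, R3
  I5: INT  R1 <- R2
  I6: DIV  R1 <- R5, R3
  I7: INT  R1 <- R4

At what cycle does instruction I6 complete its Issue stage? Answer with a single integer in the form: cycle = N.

cycle = 23

  I1 | 1 | 2 | 10 | 11
  I2 | 2 | 12 | 14 | 15   RAW R5: wait I1 write@11
  I3 | 3 | 4 | 5 | 13   WAR R2: wait I2 read@12
  I4 | 12 | 13 | 21 | 22   struct: DIV busy until I1 writes@11
  I5 | 16 | 17 | 18 | 19   WAW R1: wait I2 write@15
  I6 | 23 | 24 | 32 | 33   struct: DIV busy until I4 writes@22
  I7 | 34 | 35 | 36 | 37   WAW R1: wait I6 write@33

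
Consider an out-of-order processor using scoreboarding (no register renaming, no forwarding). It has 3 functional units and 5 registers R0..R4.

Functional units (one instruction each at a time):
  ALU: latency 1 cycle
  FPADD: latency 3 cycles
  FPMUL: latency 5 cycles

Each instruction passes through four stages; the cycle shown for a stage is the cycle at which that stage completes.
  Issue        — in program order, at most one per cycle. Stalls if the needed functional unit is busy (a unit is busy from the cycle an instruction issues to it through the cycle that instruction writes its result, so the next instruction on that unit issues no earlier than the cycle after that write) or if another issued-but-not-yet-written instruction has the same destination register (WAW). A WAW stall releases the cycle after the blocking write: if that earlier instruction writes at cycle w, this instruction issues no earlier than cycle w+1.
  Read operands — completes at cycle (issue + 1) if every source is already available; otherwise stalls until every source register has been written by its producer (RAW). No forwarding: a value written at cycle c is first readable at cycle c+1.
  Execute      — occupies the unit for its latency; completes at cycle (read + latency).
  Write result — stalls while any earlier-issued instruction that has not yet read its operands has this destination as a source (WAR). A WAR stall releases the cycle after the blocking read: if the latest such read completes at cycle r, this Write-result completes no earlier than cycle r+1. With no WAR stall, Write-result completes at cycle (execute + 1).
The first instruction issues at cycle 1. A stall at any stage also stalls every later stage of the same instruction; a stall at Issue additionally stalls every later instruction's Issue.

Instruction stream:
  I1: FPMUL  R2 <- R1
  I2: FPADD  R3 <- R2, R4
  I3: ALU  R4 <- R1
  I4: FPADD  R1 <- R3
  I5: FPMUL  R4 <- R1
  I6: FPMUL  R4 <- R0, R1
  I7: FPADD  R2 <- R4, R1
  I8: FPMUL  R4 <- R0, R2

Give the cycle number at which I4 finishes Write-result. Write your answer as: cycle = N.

I1 -> (1, 2, 7, 8)
I2 -> (2, 9, 12, 13)  // RAW R2: wait I1 write@8
I3 -> (3, 4, 5, 10)  // WAR R4: wait I2 read@9
I4 -> (14, 15, 18, 19)  // struct: FPADD busy until I2 writes@13
I5 -> (15, 20, 25, 26)  // RAW R1: wait I4 write@19
I6 -> (27, 28, 33, 34)  // struct: FPMUL busy until I5 writes@26
I7 -> (28, 35, 38, 39)  // RAW R4: wait I6 write@34
I8 -> (35, 40, 45, 46)  // struct: FPMUL busy until I6 writes@34, RAW R2: wait I7 write@39

cycle = 19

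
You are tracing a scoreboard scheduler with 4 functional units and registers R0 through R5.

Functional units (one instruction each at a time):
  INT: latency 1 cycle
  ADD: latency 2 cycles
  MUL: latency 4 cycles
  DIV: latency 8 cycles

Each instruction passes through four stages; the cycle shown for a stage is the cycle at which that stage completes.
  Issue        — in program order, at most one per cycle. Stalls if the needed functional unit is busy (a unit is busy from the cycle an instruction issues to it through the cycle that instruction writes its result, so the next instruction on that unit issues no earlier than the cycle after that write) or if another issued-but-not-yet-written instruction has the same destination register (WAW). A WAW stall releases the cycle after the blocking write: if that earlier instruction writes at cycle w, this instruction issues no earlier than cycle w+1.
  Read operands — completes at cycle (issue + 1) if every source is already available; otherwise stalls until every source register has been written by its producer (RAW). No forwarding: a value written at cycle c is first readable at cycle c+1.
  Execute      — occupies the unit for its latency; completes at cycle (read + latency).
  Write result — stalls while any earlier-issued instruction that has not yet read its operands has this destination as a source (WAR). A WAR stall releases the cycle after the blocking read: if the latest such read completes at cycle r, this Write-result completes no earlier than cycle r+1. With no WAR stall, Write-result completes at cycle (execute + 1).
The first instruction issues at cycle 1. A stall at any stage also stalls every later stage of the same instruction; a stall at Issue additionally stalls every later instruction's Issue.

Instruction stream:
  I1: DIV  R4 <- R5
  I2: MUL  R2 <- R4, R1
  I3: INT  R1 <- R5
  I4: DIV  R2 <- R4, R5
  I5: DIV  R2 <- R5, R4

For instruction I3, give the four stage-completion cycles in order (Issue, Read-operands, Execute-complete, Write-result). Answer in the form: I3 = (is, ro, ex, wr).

I3 = (3, 4, 5, 13)

I1: IS=1 RO=2 EX=10 WR=11
I2: IS=2 RO=12 EX=16 WR=17  [RAW R4: wait I1 write@11]
I3: IS=3 RO=4 EX=5 WR=13  [WAR R1: wait I2 read@12]
I4: IS=18 RO=19 EX=27 WR=28  [WAW R2: wait I2 write@17]
I5: IS=29 RO=30 EX=38 WR=39  [struct: DIV busy until I4 writes@28]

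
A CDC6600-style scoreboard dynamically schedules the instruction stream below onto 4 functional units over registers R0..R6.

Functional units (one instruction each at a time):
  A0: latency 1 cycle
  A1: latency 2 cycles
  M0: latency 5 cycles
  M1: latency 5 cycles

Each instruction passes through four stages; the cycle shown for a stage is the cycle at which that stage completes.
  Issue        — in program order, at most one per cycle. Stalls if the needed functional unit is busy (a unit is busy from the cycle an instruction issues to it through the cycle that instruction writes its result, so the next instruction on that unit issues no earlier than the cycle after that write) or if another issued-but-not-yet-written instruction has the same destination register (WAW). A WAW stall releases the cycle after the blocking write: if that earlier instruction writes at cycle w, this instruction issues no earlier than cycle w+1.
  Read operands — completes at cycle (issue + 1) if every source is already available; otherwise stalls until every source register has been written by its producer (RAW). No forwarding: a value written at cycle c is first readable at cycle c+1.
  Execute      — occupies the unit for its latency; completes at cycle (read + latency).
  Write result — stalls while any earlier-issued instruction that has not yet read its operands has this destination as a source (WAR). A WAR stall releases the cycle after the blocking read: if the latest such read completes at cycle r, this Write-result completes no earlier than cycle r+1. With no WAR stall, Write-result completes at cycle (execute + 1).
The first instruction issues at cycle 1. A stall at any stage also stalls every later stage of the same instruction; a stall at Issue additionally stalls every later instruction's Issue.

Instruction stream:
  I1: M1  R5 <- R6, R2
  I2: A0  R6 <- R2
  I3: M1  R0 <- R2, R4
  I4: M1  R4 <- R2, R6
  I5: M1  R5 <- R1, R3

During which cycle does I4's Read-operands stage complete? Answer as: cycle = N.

  I1 | 1 | 2 | 7 | 8
  I2 | 2 | 3 | 4 | 5
  I3 | 9 | 10 | 15 | 16   struct: M1 busy until I1 writes@8
  I4 | 17 | 18 | 23 | 24   struct: M1 busy until I3 writes@16
  I5 | 25 | 26 | 31 | 32   struct: M1 busy until I4 writes@24

cycle = 18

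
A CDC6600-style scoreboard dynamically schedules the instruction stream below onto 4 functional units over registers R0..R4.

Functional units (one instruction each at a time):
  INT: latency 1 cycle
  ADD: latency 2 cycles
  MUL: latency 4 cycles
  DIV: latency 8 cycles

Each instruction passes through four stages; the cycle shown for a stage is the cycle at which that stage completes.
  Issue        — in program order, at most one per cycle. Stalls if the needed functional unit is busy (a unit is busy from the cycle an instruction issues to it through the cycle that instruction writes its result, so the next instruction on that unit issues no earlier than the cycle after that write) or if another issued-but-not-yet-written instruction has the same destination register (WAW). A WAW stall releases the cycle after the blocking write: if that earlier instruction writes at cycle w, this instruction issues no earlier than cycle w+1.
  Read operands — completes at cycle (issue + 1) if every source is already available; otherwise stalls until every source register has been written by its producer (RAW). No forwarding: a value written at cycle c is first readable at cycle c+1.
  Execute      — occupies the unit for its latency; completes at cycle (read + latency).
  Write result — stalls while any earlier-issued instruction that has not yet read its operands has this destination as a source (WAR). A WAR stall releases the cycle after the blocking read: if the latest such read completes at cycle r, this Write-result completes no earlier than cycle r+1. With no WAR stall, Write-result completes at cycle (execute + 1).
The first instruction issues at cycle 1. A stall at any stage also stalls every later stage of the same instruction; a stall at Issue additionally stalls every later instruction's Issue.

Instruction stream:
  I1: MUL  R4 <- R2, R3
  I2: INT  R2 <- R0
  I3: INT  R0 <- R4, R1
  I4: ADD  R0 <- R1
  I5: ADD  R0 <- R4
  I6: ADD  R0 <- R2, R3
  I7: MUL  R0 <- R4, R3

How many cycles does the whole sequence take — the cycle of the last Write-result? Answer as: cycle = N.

I1: IS=1 RO=2 EX=6 WR=7
I2: IS=2 RO=3 EX=4 WR=5
I3: IS=6 RO=8 EX=9 WR=10  [struct: INT busy until I2 writes@5; RAW R4: wait I1 write@7]
I4: IS=11 RO=12 EX=14 WR=15  [WAW R0: wait I3 write@10]
I5: IS=16 RO=17 EX=19 WR=20  [struct: ADD busy until I4 writes@15]
I6: IS=21 RO=22 EX=24 WR=25  [struct: ADD busy until I5 writes@20]
I7: IS=26 RO=27 EX=31 WR=32  [WAW R0: wait I6 write@25]

cycle = 32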